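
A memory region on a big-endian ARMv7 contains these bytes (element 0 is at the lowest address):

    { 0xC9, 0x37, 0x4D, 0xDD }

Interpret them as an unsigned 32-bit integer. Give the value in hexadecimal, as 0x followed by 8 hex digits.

In big-endian order the high byte comes first in memory.
The bytes are already most-significant first: 0xC9374DDD.

0xC9374DDD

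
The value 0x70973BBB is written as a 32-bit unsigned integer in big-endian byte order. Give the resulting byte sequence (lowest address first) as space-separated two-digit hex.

70 97 3B BB

Split into bytes (most-significant first): 70 97 3B BB.
Big-endian stores the most-significant byte at the lowest address.
So the memory order matches the most-significant-first order: 70 97 3B BB.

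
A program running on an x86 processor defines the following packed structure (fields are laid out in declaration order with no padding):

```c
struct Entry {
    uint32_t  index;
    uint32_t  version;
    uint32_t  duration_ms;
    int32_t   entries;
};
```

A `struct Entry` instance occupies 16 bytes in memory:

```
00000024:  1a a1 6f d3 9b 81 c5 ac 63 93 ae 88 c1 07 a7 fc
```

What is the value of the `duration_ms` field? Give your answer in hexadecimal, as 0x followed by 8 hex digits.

0x88AE9363

`duration_ms` follows `index` (4 B), `version` (4 B), so it starts at offset 4 + 4 = 8 and occupies 4 bytes.
Bytes at offsets 8..11: 63 93 AE 88.
Little-endian stores the least-significant byte at the lowest address.
Reassemble most-significant byte first: 88 AE 93 63 → 0x88AE9363.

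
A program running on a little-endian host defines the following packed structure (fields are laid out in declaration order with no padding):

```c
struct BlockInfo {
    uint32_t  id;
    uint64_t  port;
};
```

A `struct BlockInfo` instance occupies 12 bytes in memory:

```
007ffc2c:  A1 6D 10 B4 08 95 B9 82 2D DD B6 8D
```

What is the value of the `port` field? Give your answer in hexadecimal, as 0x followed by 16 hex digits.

`port` follows `id` (4 bytes), so it starts at byte offset 4 and occupies 8 bytes.
Bytes at offsets 4..11: 08 95 B9 82 2D DD B6 8D.
Little-endian stores the least-significant byte at the lowest address.
Reassemble most-significant byte first: 8D B6 DD 2D 82 B9 95 08 → 0x8DB6DD2D82B99508.

0x8DB6DD2D82B99508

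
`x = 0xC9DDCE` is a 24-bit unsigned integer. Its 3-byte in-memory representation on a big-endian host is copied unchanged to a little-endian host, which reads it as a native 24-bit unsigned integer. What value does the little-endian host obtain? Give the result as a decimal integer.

13557193

Stored big-endian, the bytes at ascending addresses are C9 DD CE.
Read back as little-endian, the first byte is least significant, giving 0xCEDDC9.
0xCEDDC9 = 13557193.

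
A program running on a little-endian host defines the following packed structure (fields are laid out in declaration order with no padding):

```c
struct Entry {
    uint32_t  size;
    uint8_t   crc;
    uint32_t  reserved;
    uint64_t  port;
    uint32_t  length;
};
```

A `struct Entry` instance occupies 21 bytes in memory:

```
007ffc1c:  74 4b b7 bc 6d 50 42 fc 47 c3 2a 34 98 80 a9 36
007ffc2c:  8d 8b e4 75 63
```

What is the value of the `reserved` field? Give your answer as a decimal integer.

1207714384

`reserved` follows `size` (4 B), `crc` (1 B), so it starts at offset 4 + 1 = 5 and occupies 4 bytes.
Bytes at offsets 5..8: 50 42 FC 47.
Little-endian: lowest address holds the least-significant byte.
Reassemble most-significant byte first: 47 FC 42 50 → 0x47FC4250.
0x47FC4250 = 1207714384.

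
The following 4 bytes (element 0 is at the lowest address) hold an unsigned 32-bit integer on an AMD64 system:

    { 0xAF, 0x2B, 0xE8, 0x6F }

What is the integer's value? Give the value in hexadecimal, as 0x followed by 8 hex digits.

Little-endian: lowest address holds the least-significant byte.
Reassemble most-significant byte first: 6F E8 2B AF → 0x6FE82BAF.

0x6FE82BAF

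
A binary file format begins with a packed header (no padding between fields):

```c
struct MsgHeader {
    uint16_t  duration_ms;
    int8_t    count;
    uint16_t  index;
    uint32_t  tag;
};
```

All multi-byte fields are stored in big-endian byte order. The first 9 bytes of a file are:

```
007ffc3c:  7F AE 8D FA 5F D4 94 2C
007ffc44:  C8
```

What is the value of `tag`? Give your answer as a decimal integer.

3566480584

`tag` follows `duration_ms` (2 B), `count` (1 B), `index` (2 B), so it starts at offset 2 + 1 + 2 = 5 and occupies 4 bytes.
Bytes at offsets 5..8: D4 94 2C C8.
Big-endian stores the most-significant byte at the lowest address.
The bytes are already most-significant first: 0xD4942CC8.
0xD4942CC8 = 3566480584.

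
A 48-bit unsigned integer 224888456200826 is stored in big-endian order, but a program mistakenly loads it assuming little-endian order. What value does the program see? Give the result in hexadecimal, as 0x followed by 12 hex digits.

0x7AC28BEC88CC

224888456200826 in 48-bit hexadecimal is 0xCC88EC8BC27A.
Stored big-endian, the bytes at ascending addresses are CC 88 EC 8B C2 7A.
Read back as little-endian, the first byte is least significant, giving 0x7AC28BEC88CC.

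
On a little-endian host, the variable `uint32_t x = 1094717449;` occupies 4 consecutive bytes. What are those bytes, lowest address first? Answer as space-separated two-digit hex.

09 10 40 41

1094717449 in hexadecimal, padded to 32 bits, is 0x41401009.
Split into bytes (most-significant first): 41 40 10 09.
Little-endian: lowest address holds the least-significant byte.
So at ascending addresses the bytes are 09 10 40 41.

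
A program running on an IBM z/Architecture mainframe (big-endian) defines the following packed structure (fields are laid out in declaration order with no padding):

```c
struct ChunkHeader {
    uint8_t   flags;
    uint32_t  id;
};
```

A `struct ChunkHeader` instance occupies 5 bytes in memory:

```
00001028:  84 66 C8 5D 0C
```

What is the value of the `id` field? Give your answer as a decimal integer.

`id` follows `flags` (1 byte), so it starts at byte offset 1 and occupies 4 bytes.
Bytes at offsets 1..4: 66 C8 5D 0C.
Big-endian: lowest address holds the most-significant byte.
The bytes are already most-significant first: 0x66C85D0C.
0x66C85D0C = 1724407052.

1724407052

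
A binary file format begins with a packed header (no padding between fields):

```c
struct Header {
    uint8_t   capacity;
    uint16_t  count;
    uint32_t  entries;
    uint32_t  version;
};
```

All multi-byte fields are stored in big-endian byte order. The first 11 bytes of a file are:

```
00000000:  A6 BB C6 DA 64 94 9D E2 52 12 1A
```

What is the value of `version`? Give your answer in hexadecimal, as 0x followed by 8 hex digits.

0xE252121A

`version` follows `capacity` (1 B), `count` (2 B), `entries` (4 B), so it starts at offset 1 + 2 + 4 = 7 and occupies 4 bytes.
Bytes at offsets 7..10: E2 52 12 1A.
Big-endian: lowest address holds the most-significant byte.
The bytes are already most-significant first: 0xE252121A.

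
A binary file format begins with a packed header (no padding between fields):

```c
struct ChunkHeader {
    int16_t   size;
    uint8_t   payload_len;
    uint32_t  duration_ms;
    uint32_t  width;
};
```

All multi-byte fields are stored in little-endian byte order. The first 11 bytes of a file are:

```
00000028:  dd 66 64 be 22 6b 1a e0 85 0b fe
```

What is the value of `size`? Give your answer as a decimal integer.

26333

`size` is the first field, at byte offset 0, occupying 2 bytes.
Bytes at offsets 0..1: DD 66.
Little-endian: lowest address holds the least-significant byte.
Reassemble most-significant byte first: 66 DD → 0x66DD.
0x66DD = 26333.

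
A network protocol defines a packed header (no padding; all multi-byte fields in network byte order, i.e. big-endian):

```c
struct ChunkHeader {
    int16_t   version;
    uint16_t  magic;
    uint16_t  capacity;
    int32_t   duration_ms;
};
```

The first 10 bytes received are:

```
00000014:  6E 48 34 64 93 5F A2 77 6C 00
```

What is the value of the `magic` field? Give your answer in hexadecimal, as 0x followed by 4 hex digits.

`magic` follows `version` (2 bytes), so it starts at byte offset 2 and occupies 2 bytes.
Bytes at offsets 2..3: 34 64.
In big-endian order the high byte comes first in memory.
The bytes are already most-significant first: 0x3464.

0x3464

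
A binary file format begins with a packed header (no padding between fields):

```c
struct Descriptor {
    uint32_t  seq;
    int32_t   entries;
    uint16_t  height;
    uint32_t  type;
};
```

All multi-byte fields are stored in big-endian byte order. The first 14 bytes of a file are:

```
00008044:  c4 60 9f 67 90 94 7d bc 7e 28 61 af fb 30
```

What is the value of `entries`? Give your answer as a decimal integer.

`entries` follows `seq` (4 bytes), so it starts at byte offset 4 and occupies 4 bytes.
Bytes at offsets 4..7: 90 94 7D BC.
In big-endian order the high byte comes first in memory.
The bytes are already most-significant first: 0x90947DBC.
Top bit is set, so as a signed 32-bit value this is 0x90947DBC − 2^32 = -1869316676.

-1869316676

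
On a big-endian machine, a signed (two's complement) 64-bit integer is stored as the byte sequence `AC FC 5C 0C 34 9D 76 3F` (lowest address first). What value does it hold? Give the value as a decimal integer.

In big-endian order the high byte comes first in memory.
The bytes are already most-significant first: 0xACFC5C0C349D763F.
Top bit is set, so as a signed 64-bit value this is 0xACFC5C0C349D763F − 2^64 = -5981804997562763713.

-5981804997562763713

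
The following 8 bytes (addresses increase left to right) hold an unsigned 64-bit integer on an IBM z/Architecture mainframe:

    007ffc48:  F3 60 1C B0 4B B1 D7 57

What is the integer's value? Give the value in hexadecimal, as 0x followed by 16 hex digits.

0xF3601CB04BB1D757

In big-endian order the high byte comes first in memory.
The bytes are already most-significant first: 0xF3601CB04BB1D757.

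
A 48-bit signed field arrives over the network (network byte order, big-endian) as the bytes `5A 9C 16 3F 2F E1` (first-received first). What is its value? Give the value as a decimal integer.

99626434637793

Big-endian stores the most-significant byte at the lowest address.
The bytes are already most-significant first: 0x5A9C163F2FE1.
0x5A9C163F2FE1 = 99626434637793.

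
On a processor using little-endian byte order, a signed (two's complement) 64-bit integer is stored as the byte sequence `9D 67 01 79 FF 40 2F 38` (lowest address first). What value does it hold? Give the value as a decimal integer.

4048526056020338589

Little-endian stores the least-significant byte at the lowest address.
Reassemble most-significant byte first: 38 2F 40 FF 79 01 67 9D → 0x382F40FF7901679D.
0x382F40FF7901679D = 4048526056020338589.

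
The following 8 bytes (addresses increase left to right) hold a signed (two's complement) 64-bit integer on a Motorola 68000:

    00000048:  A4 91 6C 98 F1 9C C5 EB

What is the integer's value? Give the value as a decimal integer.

Big-endian stores the most-significant byte at the lowest address.
The bytes are already most-significant first: 0xA4916C98F19CC5EB.
Top bit is set, so as a signed 64-bit value this is 0xA4916C98F19CC5EB − 2^64 = -6588365375721912853.

-6588365375721912853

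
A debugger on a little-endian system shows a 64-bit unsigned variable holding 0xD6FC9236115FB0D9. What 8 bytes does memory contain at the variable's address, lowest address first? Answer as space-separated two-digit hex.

D9 B0 5F 11 36 92 FC D6

Split into bytes (most-significant first): D6 FC 92 36 11 5F B0 D9.
Little-endian: lowest address holds the least-significant byte.
So at ascending addresses the bytes are D9 B0 5F 11 36 92 FC D6.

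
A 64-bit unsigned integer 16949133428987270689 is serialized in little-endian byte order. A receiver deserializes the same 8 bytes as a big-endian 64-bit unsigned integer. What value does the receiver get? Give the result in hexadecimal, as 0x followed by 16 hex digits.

16949133428987270689 in 64-bit hexadecimal is 0xEB376B0DA57C1621.
Stored little-endian, the bytes at ascending addresses are 21 16 7C A5 0D 6B 37 EB.
Read back as big-endian, the last byte is least significant, giving 0x21167CA50D6B37EB.

0x21167CA50D6B37EB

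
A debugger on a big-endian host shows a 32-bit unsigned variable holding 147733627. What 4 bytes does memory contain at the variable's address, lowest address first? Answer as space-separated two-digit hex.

147733627 in hexadecimal, padded to 32 bits, is 0x08CE3C7B.
Split into bytes (most-significant first): 08 CE 3C 7B.
In big-endian order the high byte comes first in memory.
So the memory order matches the most-significant-first order: 08 CE 3C 7B.

08 CE 3C 7B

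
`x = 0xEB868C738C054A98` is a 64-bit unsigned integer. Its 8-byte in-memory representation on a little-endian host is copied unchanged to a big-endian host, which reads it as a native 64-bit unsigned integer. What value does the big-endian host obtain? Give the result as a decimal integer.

10973589542833784555

Stored little-endian, the bytes at ascending addresses are 98 4A 05 8C 73 8C 86 EB.
Read back as big-endian, the last byte is least significant, giving 0x984A058C738C86EB.
0x984A058C738C86EB = 10973589542833784555.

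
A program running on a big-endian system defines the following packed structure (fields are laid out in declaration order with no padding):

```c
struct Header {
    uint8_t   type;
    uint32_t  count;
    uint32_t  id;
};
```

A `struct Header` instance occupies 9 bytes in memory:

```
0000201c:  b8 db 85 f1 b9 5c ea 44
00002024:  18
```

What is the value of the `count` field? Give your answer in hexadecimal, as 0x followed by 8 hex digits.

`count` follows `type` (1 byte), so it starts at byte offset 1 and occupies 4 bytes.
Bytes at offsets 1..4: DB 85 F1 B9.
In big-endian order the high byte comes first in memory.
The bytes are already most-significant first: 0xDB85F1B9.

0xDB85F1B9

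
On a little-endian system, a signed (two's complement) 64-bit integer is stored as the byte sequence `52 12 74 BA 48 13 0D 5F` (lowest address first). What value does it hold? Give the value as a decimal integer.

6849151811387134546

Little-endian: lowest address holds the least-significant byte.
Reassemble most-significant byte first: 5F 0D 13 48 BA 74 12 52 → 0x5F0D1348BA741252.
0x5F0D1348BA741252 = 6849151811387134546.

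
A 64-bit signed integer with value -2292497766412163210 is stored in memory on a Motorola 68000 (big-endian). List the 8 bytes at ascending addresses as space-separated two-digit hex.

E0 2F 69 6D 78 A0 67 76

Two's complement of -2292497766412163210 in 64 bits: 2292497766412163210 = 0x1FD09692875F988A; invert → 0xE02F696D78A06775; add 1 → 0xE02F696D78A06776.
Split into bytes (most-significant first): E0 2F 69 6D 78 A0 67 76.
Big-endian stores the most-significant byte at the lowest address.
So the memory order matches the most-significant-first order: E0 2F 69 6D 78 A0 67 76.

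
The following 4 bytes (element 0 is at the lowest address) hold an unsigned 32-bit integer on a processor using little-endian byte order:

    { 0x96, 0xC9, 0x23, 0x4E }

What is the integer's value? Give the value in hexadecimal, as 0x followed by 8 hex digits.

0x4E23C996

Little-endian stores the least-significant byte at the lowest address.
Reassemble most-significant byte first: 4E 23 C9 96 → 0x4E23C996.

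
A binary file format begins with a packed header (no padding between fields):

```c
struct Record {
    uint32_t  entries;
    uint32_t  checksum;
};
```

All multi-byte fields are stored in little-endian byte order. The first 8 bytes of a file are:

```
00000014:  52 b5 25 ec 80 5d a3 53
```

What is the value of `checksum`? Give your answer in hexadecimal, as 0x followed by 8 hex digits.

`checksum` follows `entries` (4 bytes), so it starts at byte offset 4 and occupies 4 bytes.
Bytes at offsets 4..7: 80 5D A3 53.
Little-endian stores the least-significant byte at the lowest address.
Reassemble most-significant byte first: 53 A3 5D 80 → 0x53A35D80.

0x53A35D80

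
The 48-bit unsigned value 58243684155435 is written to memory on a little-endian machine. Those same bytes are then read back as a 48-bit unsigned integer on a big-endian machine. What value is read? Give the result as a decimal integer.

48104085321780

58243684155435 in 48-bit hexadecimal is 0x34F8EA1AC02B.
Stored little-endian, the bytes at ascending addresses are 2B C0 1A EA F8 34.
Read back as big-endian, the last byte is least significant, giving 0x2BC01AEAF834.
0x2BC01AEAF834 = 48104085321780.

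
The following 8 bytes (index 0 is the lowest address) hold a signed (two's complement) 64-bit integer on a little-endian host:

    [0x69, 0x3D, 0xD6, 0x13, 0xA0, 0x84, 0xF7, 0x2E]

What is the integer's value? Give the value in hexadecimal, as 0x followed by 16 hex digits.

0x2EF784A013D63D69

In little-endian order the low byte comes first in memory.
Reassemble most-significant byte first: 2E F7 84 A0 13 D6 3D 69 → 0x2EF784A013D63D69.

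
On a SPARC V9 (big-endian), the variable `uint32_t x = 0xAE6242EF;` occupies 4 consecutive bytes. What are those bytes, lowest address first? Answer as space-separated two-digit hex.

Split into bytes (most-significant first): AE 62 42 EF.
Big-endian stores the most-significant byte at the lowest address.
So the memory order matches the most-significant-first order: AE 62 42 EF.

AE 62 42 EF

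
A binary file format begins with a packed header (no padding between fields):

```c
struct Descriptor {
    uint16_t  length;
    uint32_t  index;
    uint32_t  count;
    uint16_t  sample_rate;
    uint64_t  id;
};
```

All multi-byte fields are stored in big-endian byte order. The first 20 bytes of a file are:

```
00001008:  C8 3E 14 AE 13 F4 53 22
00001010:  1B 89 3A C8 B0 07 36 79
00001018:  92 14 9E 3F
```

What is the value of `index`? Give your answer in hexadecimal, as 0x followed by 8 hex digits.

0x14AE13F4

`index` follows `length` (2 bytes), so it starts at byte offset 2 and occupies 4 bytes.
Bytes at offsets 2..5: 14 AE 13 F4.
In big-endian order the high byte comes first in memory.
The bytes are already most-significant first: 0x14AE13F4.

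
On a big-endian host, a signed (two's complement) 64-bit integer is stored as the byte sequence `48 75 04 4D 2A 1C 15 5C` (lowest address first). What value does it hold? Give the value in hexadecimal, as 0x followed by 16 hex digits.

0x4875044D2A1C155C

Big-endian stores the most-significant byte at the lowest address.
The bytes are already most-significant first: 0x4875044D2A1C155C.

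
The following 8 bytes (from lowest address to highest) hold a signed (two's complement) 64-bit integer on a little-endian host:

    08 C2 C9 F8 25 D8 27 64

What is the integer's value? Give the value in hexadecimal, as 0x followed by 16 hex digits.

0x6427D825F8C9C208

In little-endian order the low byte comes first in memory.
Reassemble most-significant byte first: 64 27 D8 25 F8 C9 C2 08 → 0x6427D825F8C9C208.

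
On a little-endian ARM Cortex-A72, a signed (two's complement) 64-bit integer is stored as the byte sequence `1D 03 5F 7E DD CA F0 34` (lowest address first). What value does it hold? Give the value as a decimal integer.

3814771937039549213

Little-endian stores the least-significant byte at the lowest address.
Reassemble most-significant byte first: 34 F0 CA DD 7E 5F 03 1D → 0x34F0CADD7E5F031D.
0x34F0CADD7E5F031D = 3814771937039549213.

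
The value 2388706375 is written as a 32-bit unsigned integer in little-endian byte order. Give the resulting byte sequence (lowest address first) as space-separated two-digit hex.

2388706375 in hexadecimal, padded to 32 bits, is 0x8E60C447.
Split into bytes (most-significant first): 8E 60 C4 47.
Little-endian: lowest address holds the least-significant byte.
So at ascending addresses the bytes are 47 C4 60 8E.

47 C4 60 8E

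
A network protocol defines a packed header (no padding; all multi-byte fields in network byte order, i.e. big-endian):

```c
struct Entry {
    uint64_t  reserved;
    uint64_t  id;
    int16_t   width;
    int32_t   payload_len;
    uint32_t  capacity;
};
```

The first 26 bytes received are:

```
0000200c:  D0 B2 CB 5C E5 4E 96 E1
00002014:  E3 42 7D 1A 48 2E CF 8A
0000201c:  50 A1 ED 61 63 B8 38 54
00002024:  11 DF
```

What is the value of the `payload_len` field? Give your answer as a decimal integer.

-312384584

`payload_len` follows `reserved` (8 B), `id` (8 B), `width` (2 B), so it starts at offset 8 + 8 + 2 = 18 and occupies 4 bytes.
Bytes at offsets 18..21: ED 61 63 B8.
Big-endian stores the most-significant byte at the lowest address.
The bytes are already most-significant first: 0xED6163B8.
Top bit is set, so as a signed 32-bit value this is 0xED6163B8 − 2^32 = -312384584.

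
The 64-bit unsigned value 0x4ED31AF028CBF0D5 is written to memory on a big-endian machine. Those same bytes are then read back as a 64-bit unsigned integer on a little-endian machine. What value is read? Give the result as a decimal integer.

15416044901176628046

Stored big-endian, the bytes at ascending addresses are 4E D3 1A F0 28 CB F0 D5.
Read back as little-endian, the first byte is least significant, giving 0xD5F0CB28F01AD34E.
0xD5F0CB28F01AD34E = 15416044901176628046.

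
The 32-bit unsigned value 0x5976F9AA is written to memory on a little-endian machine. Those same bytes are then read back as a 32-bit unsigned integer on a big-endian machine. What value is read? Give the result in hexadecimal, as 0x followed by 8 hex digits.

Stored little-endian, the bytes at ascending addresses are AA F9 76 59.
Read back as big-endian, the last byte is least significant, giving 0xAAF97659.

0xAAF97659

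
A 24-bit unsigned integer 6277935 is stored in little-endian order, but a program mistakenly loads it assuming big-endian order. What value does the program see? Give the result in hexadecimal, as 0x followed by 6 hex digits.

6277935 in 24-bit hexadecimal is 0x5FCB2F.
Stored little-endian, the bytes at ascending addresses are 2F CB 5F.
Read back as big-endian, the last byte is least significant, giving 0x2FCB5F.

0x2FCB5F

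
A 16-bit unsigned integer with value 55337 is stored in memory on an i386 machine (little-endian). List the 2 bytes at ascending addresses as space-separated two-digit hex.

55337 in hexadecimal, padded to 16 bits, is 0xD829.
Split into bytes (most-significant first): D8 29.
In little-endian order the low byte comes first in memory.
So at ascending addresses the bytes are 29 D8.

29 D8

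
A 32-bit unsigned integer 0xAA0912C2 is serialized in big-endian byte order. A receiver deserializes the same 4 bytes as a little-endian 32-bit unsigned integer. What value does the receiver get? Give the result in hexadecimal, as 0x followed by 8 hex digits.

0xC21209AA

Stored big-endian, the bytes at ascending addresses are AA 09 12 C2.
Read back as little-endian, the first byte is least significant, giving 0xC21209AA.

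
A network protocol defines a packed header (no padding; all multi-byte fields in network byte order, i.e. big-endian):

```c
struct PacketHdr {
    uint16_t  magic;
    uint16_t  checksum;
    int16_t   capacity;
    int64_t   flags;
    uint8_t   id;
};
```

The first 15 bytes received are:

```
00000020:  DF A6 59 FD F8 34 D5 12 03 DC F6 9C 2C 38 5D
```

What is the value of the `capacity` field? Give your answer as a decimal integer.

`capacity` follows `magic` (2 B), `checksum` (2 B), so it starts at offset 2 + 2 = 4 and occupies 2 bytes.
Bytes at offsets 4..5: F8 34.
Big-endian stores the most-significant byte at the lowest address.
The bytes are already most-significant first: 0xF834.
Top bit is set, so as a signed 16-bit value this is 0xF834 − 2^16 = -1996.

-1996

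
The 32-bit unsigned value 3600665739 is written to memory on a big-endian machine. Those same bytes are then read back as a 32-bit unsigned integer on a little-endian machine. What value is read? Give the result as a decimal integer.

2345442774

3600665739 in 32-bit hexadecimal is 0xD69DCC8B.
Stored big-endian, the bytes at ascending addresses are D6 9D CC 8B.
Read back as little-endian, the first byte is least significant, giving 0x8BCC9DD6.
0x8BCC9DD6 = 2345442774.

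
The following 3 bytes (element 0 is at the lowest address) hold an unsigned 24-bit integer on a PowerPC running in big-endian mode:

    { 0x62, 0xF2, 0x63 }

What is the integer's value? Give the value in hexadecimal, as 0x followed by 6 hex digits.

In big-endian order the high byte comes first in memory.
The bytes are already most-significant first: 0x62F263.

0x62F263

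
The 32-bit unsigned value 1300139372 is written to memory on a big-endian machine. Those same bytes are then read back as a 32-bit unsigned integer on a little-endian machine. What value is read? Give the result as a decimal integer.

1300139372 in 32-bit hexadecimal is 0x4D7E8D6C.
Stored big-endian, the bytes at ascending addresses are 4D 7E 8D 6C.
Read back as little-endian, the first byte is least significant, giving 0x6C8D7E4D.
0x6C8D7E4D = 1821212237.

1821212237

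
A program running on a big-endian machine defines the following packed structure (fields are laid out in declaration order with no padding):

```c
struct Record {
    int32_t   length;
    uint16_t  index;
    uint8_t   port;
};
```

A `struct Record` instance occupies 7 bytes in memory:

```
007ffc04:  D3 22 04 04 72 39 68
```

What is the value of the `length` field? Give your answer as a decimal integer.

-752745468

`length` is the first field, at byte offset 0, occupying 4 bytes.
Bytes at offsets 0..3: D3 22 04 04.
In big-endian order the high byte comes first in memory.
The bytes are already most-significant first: 0xD3220404.
Top bit is set, so as a signed 32-bit value this is 0xD3220404 − 2^32 = -752745468.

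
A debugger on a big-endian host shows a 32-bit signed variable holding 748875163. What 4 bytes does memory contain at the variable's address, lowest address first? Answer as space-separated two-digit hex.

748875163 in hexadecimal, padded to 32 bits, is 0x2CA2ED9B.
Split into bytes (most-significant first): 2C A2 ED 9B.
Big-endian stores the most-significant byte at the lowest address.
So the memory order matches the most-significant-first order: 2C A2 ED 9B.

2C A2 ED 9B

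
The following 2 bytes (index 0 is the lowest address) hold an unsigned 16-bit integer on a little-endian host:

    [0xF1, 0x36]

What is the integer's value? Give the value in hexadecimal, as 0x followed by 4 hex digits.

In little-endian order the low byte comes first in memory.
Reassemble most-significant byte first: 36 F1 → 0x36F1.

0x36F1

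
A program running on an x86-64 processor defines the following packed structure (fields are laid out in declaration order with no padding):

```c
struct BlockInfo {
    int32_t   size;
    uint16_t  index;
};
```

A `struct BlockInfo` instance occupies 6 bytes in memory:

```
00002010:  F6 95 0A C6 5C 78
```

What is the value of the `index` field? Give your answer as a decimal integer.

30812

`index` follows `size` (4 bytes), so it starts at byte offset 4 and occupies 2 bytes.
Bytes at offsets 4..5: 5C 78.
Little-endian stores the least-significant byte at the lowest address.
Reassemble most-significant byte first: 78 5C → 0x785C.
0x785C = 30812.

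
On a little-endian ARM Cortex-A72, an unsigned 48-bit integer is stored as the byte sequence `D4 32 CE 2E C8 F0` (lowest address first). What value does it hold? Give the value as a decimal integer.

Little-endian stores the least-significant byte at the lowest address.
Reassemble most-significant byte first: F0 C8 2E CE 32 D4 → 0xF0C82ECE32D4.
0xF0C82ECE32D4 = 264742569390804.

264742569390804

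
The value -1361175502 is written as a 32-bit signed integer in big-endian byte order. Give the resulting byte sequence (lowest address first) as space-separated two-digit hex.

AE DE 1C 32

Two's complement of -1361175502 in 32 bits: 1361175502 = 0x5121E3CE; invert → 0xAEDE1C31; add 1 → 0xAEDE1C32.
Split into bytes (most-significant first): AE DE 1C 32.
Big-endian: lowest address holds the most-significant byte.
So the memory order matches the most-significant-first order: AE DE 1C 32.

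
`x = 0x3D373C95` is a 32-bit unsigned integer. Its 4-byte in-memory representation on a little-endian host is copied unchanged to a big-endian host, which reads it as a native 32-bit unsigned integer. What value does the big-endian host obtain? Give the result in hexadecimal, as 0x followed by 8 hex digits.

0x953C373D

Stored little-endian, the bytes at ascending addresses are 95 3C 37 3D.
Read back as big-endian, the last byte is least significant, giving 0x953C373D.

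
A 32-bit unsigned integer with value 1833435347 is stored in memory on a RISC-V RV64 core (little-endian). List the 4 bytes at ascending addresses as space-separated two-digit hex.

D3 00 48 6D

1833435347 in hexadecimal, padded to 32 bits, is 0x6D4800D3.
Split into bytes (most-significant first): 6D 48 00 D3.
In little-endian order the low byte comes first in memory.
So at ascending addresses the bytes are D3 00 48 6D.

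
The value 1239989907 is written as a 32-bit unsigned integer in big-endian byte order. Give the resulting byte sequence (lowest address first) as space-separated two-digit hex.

1239989907 in hexadecimal, padded to 32 bits, is 0x49E8BE93.
Split into bytes (most-significant first): 49 E8 BE 93.
In big-endian order the high byte comes first in memory.
So the memory order matches the most-significant-first order: 49 E8 BE 93.

49 E8 BE 93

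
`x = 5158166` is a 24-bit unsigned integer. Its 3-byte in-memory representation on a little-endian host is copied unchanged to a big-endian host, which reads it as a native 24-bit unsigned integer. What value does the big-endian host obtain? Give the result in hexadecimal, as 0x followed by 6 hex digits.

5158166 in 24-bit hexadecimal is 0x4EB516.
Stored little-endian, the bytes at ascending addresses are 16 B5 4E.
Read back as big-endian, the last byte is least significant, giving 0x16B54E.

0x16B54E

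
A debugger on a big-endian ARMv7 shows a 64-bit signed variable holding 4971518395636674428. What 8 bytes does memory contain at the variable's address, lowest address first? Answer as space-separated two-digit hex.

4971518395636674428 in hexadecimal, padded to 64 bits, is 0x44FE61A3FE3E6F7C.
Split into bytes (most-significant first): 44 FE 61 A3 FE 3E 6F 7C.
Big-endian stores the most-significant byte at the lowest address.
So the memory order matches the most-significant-first order: 44 FE 61 A3 FE 3E 6F 7C.

44 FE 61 A3 FE 3E 6F 7C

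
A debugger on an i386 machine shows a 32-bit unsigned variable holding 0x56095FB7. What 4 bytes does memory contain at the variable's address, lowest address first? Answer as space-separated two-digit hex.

Split into bytes (most-significant first): 56 09 5F B7.
In little-endian order the low byte comes first in memory.
So at ascending addresses the bytes are B7 5F 09 56.

B7 5F 09 56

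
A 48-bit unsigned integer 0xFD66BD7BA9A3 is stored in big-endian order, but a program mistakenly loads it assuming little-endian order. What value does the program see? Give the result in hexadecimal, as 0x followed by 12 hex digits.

Stored big-endian, the bytes at ascending addresses are FD 66 BD 7B A9 A3.
Read back as little-endian, the first byte is least significant, giving 0xA3A97BBD66FD.

0xA3A97BBD66FD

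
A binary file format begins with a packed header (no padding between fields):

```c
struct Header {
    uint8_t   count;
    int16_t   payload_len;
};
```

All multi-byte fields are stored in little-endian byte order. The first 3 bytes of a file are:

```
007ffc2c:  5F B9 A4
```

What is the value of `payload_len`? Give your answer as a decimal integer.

`payload_len` follows `count` (1 byte), so it starts at byte offset 1 and occupies 2 bytes.
Bytes at offsets 1..2: B9 A4.
Little-endian: lowest address holds the least-significant byte.
Reassemble most-significant byte first: A4 B9 → 0xA4B9.
Top bit is set, so as a signed 16-bit value this is 0xA4B9 − 2^16 = -23367.

-23367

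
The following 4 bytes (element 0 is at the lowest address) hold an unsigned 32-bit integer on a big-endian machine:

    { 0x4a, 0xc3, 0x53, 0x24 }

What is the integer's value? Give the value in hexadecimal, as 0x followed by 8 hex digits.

0x4AC35324

Big-endian: lowest address holds the most-significant byte.
The bytes are already most-significant first: 0x4AC35324.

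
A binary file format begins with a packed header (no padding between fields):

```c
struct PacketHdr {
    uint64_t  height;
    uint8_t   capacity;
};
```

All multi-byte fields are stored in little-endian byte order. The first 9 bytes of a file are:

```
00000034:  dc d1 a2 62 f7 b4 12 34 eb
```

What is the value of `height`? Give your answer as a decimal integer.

3752260414157803996

`height` is the first field, at byte offset 0, occupying 8 bytes.
Bytes at offsets 0..7: DC D1 A2 62 F7 B4 12 34.
Little-endian stores the least-significant byte at the lowest address.
Reassemble most-significant byte first: 34 12 B4 F7 62 A2 D1 DC → 0x3412B4F762A2D1DC.
0x3412B4F762A2D1DC = 3752260414157803996.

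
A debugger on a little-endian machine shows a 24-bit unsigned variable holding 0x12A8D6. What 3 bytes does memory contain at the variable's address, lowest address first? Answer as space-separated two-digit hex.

Split into bytes (most-significant first): 12 A8 D6.
Little-endian stores the least-significant byte at the lowest address.
So at ascending addresses the bytes are D6 A8 12.

D6 A8 12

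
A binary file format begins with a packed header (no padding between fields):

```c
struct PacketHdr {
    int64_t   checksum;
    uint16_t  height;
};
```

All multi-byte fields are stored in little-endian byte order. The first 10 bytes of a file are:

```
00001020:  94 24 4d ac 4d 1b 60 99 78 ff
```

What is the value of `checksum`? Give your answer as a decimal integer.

`checksum` is the first field, at byte offset 0, occupying 8 bytes.
Bytes at offsets 0..7: 94 24 4D AC 4D 1B 60 99.
In little-endian order the low byte comes first in memory.
Reassemble most-significant byte first: 99 60 1B 4D AC 4D 24 94 → 0x99601B4DAC4D2494.
Top bit is set, so as a signed 64-bit value this is 0x99601B4DAC4D2494 − 2^64 = -7394880567725185900.

-7394880567725185900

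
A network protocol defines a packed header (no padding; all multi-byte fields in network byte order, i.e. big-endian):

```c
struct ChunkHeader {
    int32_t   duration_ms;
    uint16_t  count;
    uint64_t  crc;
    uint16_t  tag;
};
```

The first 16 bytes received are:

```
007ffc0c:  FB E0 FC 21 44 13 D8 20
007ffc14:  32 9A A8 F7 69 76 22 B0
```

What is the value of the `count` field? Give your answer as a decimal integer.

`count` follows `duration_ms` (4 bytes), so it starts at byte offset 4 and occupies 2 bytes.
Bytes at offsets 4..5: 44 13.
In big-endian order the high byte comes first in memory.
The bytes are already most-significant first: 0x4413.
0x4413 = 17427.

17427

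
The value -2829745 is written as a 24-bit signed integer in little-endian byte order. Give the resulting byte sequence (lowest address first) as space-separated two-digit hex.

4F D2 D4

Two's complement of -2829745 in 24 bits: 2829745 = 0x2B2DB1; invert → 0xD4D24E; add 1 → 0xD4D24F.
Split into bytes (most-significant first): D4 D2 4F.
Little-endian stores the least-significant byte at the lowest address.
So at ascending addresses the bytes are 4F D2 D4.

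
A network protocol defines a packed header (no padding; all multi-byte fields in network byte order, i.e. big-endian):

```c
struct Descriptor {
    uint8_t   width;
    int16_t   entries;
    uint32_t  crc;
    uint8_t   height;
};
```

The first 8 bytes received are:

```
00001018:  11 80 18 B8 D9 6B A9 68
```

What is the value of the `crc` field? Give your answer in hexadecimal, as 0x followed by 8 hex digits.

0xB8D96BA9

`crc` follows `width` (1 B), `entries` (2 B), so it starts at offset 1 + 2 = 3 and occupies 4 bytes.
Bytes at offsets 3..6: B8 D9 6B A9.
In big-endian order the high byte comes first in memory.
The bytes are already most-significant first: 0xB8D96BA9.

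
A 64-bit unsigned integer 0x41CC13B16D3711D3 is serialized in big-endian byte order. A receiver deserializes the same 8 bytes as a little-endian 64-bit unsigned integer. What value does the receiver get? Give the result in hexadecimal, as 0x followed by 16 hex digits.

0xD311376DB113CC41

Stored big-endian, the bytes at ascending addresses are 41 CC 13 B1 6D 37 11 D3.
Read back as little-endian, the first byte is least significant, giving 0xD311376DB113CC41.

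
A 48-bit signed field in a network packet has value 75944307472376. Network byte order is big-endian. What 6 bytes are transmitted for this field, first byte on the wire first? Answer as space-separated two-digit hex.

45 12 29 78 37 F8

75944307472376 in hexadecimal, padded to 48 bits, is 0x4512297837F8.
Split into bytes (most-significant first): 45 12 29 78 37 F8.
In big-endian order the high byte comes first in memory.
So the memory order matches the most-significant-first order: 45 12 29 78 37 F8.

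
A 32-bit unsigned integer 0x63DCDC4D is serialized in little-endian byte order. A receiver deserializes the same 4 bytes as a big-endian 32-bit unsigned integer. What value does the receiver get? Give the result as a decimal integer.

Stored little-endian, the bytes at ascending addresses are 4D DC DC 63.
Read back as big-endian, the last byte is least significant, giving 0x4DDCDC63.
0x4DDCDC63 = 1306319971.

1306319971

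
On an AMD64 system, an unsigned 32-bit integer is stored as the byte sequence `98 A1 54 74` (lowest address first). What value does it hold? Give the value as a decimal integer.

1951703448

Little-endian: lowest address holds the least-significant byte.
Reassemble most-significant byte first: 74 54 A1 98 → 0x7454A198.
0x7454A198 = 1951703448.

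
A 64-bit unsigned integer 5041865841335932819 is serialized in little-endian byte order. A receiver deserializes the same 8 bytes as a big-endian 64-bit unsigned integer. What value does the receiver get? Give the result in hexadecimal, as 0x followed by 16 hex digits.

5041865841335932819 in 64-bit hexadecimal is 0x45F84E450E011793.
Stored little-endian, the bytes at ascending addresses are 93 17 01 0E 45 4E F8 45.
Read back as big-endian, the last byte is least significant, giving 0x9317010E454EF845.

0x9317010E454EF845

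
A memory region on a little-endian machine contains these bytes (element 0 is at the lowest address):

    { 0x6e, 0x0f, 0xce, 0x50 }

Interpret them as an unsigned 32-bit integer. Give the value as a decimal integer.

1355681646

In little-endian order the low byte comes first in memory.
Reassemble most-significant byte first: 50 CE 0F 6E → 0x50CE0F6E.
0x50CE0F6E = 1355681646.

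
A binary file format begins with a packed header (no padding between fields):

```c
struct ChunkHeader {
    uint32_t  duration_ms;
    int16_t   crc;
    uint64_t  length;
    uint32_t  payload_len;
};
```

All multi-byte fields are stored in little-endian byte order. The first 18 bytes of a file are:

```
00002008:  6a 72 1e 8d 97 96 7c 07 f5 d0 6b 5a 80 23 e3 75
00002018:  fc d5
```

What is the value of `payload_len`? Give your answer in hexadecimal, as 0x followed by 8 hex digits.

`payload_len` follows `duration_ms` (4 B), `crc` (2 B), `length` (8 B), so it starts at offset 4 + 2 + 8 = 14 and occupies 4 bytes.
Bytes at offsets 14..17: E3 75 FC D5.
Little-endian stores the least-significant byte at the lowest address.
Reassemble most-significant byte first: D5 FC 75 E3 → 0xD5FC75E3.

0xD5FC75E3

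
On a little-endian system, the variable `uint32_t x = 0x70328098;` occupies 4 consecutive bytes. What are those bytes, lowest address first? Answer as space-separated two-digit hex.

Split into bytes (most-significant first): 70 32 80 98.
Little-endian stores the least-significant byte at the lowest address.
So at ascending addresses the bytes are 98 80 32 70.

98 80 32 70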